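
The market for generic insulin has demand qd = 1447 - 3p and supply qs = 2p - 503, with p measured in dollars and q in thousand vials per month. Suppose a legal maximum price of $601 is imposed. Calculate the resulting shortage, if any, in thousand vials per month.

In a free market, 1447 - 3p = 2p - 503 gives the equilibrium p* = 390, q* = 277.
Since 601 is above p* = 390, the ceiling does not bind and the free-market outcome prevails.
Since the control does not bind, there is no shortage.

0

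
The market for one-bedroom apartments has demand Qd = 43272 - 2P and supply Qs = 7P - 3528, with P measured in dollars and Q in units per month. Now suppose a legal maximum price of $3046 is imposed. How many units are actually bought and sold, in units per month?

17794

In a free market, 43272 - 2P = 7P - 3528 gives the equilibrium P* = 5200, Q* = 32872.
Because the ceiling (3046) lies below the market-clearing price, it is binding.
At P = 3046: Qd = 43272 - 2·3046 = 37180 and Qs = 7·3046 - 3528 = 17794.
The quantity actually transacted is the short side, supply: 17794.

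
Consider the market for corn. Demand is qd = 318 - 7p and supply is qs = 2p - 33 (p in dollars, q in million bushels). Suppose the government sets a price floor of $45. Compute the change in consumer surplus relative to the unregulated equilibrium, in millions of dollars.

Equilibrium: 318 - 7p = 2p - 33, so 351 = 9p and p* = 39, q* = 45.
Since 45 > 39, the floor is binding.
At p = 45: qd = 318 - 7·45 = 3 and qs = 2·45 - 33 = 57.
Consumer surplus without the control is ½ · (318/7 - 39) · 45 = 2025/14.
With the floor, consumers buy 3 units at 45, so CS = ½ · (318/7 - 45) · 3 = 9/14.
Change in consumer surplus = 9/14 - 2025/14 = -144.

-144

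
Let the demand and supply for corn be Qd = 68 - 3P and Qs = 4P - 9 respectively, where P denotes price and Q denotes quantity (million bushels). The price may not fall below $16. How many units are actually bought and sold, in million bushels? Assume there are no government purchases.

In a free market, 68 - 3P = 4P - 9 gives the equilibrium P* = 11, Q* = 35.
Because the floor (16) lies above the market-clearing price, it is binding.
At P = 16: Qd = 68 - 3·16 = 20 and Qs = 4·16 - 9 = 55.
The quantity actually transacted is the short side, demand: 20.

20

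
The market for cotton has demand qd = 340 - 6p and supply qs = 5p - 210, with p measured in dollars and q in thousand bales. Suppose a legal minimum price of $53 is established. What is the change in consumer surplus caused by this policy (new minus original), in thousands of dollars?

In a free market, 340 - 6p = 5p - 210 gives the equilibrium p* = 50, q* = 40.
Because the floor (53) lies above the market-clearing price, it is binding.
At p = 53: qd = 340 - 6·53 = 22 and qs = 5·53 - 210 = 55.
Consumer surplus without the control is ½ · (170/3 - 50) · 40 = 400/3.
With the floor, consumers buy 22 units at 53, so CS = ½ · (170/3 - 53) · 22 = 121/3.
Change in consumer surplus = 121/3 - 400/3 = -93.

-93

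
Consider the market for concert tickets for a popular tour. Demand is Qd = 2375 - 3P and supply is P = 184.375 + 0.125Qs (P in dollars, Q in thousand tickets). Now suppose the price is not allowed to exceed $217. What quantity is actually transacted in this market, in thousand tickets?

261

Rearranging supply gives Qs = 8P - 1475. Equilibrium: 2375 - 3P = 8P - 1475, so 3850 = 11P and P* = 350, Q* = 1325.
Because the ceiling (217) lies below the market-clearing price, it is binding.
At P = 217: Qd = 2375 - 3·217 = 1724 and Qs = 8·217 - 1475 = 261.
The quantity actually transacted is the short side, supply: 261.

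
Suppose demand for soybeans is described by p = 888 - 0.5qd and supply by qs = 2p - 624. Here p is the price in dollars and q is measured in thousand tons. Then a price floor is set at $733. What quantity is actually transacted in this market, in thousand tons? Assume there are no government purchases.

310

Rearranging demand gives qd = 1776 - 2p. Without the control the market clears where 1776 - 2p = 2p - 624, i.e. p* = 600 and q* = 576.
Since 733 > 600, the floor is binding.
At p = 733: qd = 1776 - 2·733 = 310 and qs = 2·733 - 624 = 842.
The quantity actually transacted is the short side, demand: 310.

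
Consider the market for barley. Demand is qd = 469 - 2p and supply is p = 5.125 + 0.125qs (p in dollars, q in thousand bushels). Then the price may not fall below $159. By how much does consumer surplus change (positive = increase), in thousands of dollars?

Rearranging supply gives qs = 8p - 41. Equilibrium: 469 - 2p = 8p - 41, so 510 = 10p and p* = 51, q* = 367.
Because the floor (159) lies above the market-clearing price, it is binding.
At p = 159: qd = 469 - 2·159 = 151 and qs = 8·159 - 41 = 1231.
Consumer surplus without the control is ½ · (234.5 - 51) · 367 = 33672.25.
With the floor, consumers buy 151 units at 159, so CS = ½ · (234.5 - 159) · 151 = 5700.25.
Change in consumer surplus = 5700.25 - 33672.25 = -27972.

-27972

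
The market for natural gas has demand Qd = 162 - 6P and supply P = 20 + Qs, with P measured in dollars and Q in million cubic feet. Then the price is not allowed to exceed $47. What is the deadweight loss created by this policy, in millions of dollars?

0

Rearranging supply gives Qs = P - 20. Equilibrium: 162 - 6P = P - 20, so 182 = 7P and P* = 26, Q* = 6.
Since 47 is above P* = 26, the ceiling does not bind and the free-market outcome prevails.
Since the control does not bind, no trades are prevented and deadweight loss is zero.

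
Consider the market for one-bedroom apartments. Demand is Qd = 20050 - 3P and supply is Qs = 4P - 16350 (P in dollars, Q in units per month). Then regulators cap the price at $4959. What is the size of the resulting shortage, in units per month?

1687

In a free market, 20050 - 3P = 4P - 16350 gives the equilibrium P* = 5200, Q* = 4450.
Because the ceiling (4959) lies below the market-clearing price, it is binding.
At P = 4959: Qd = 20050 - 3·4959 = 5173 and Qs = 4·4959 - 16350 = 3486.
Shortage = Qd - Qs = 5173 - 3486 = 1687.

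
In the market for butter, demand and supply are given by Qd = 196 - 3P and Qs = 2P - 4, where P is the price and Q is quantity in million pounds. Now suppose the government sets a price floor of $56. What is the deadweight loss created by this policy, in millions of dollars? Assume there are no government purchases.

960

Setting quantity demanded equal to quantity supplied, 196 - 3P = 2P - 4, gives P* = 40 and Q* = 76.
Because the floor (56) lies above the market-clearing price, it is binding.
At P = 56: Qd = 196 - 3·56 = 28 and Qs = 2·56 - 4 = 108.
Quantity traded falls to 28. At Q = 28 the demand price is (196 - 28)/3 = 56 and the supply price is (4 + 28)/2 = 16.
Deadweight loss = ½ · (56 - 16) · (76 - 28) = ½ · 40 · 48 = 960.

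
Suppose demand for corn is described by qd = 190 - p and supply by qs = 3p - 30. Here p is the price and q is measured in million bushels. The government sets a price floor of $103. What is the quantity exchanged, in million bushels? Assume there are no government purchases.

87

In a free market, 190 - p = 3p - 30 gives the equilibrium p* = 55, q* = 135.
Because the floor (103) lies above the market-clearing price, it is binding.
At p = 103: qd = 190 - 103 = 87 and qs = 3·103 - 30 = 279.
The quantity actually transacted is the short side, demand: 87.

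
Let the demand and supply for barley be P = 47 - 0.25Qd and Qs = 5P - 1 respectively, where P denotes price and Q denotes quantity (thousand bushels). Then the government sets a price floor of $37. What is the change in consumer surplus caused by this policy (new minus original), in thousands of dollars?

-1152

Rearranging demand gives Qd = 188 - 4P. Without the control the market clears where 188 - 4P = 5P - 1, i.e. P* = 21 and Q* = 104.
Because the floor (37) lies above the market-clearing price, it is binding.
At P = 37: Qd = 188 - 4·37 = 40 and Qs = 5·37 - 1 = 184.
Consumer surplus without the control is ½ · (47 - 21) · 104 = 1352.
With the floor, consumers buy 40 units at 37, so CS = ½ · (47 - 37) · 40 = 200.
Change in consumer surplus = 200 - 1352 = -1152.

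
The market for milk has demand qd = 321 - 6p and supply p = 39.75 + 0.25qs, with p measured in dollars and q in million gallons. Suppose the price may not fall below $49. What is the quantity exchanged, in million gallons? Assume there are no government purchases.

Rearranging supply gives qs = 4p - 159. Setting quantity demanded equal to quantity supplied, 321 - 6p = 4p - 159, gives p* = 48 and q* = 33.
Because the floor (49) lies above the market-clearing price, it is binding.
At p = 49: qd = 321 - 6·49 = 27 and qs = 4·49 - 159 = 37.
The quantity actually transacted is the short side, demand: 27.

27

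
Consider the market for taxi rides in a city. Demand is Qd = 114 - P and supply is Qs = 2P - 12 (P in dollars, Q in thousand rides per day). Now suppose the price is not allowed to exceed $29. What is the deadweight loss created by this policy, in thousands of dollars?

507

Setting quantity demanded equal to quantity supplied, 114 - P = 2P - 12, gives P* = 42 and Q* = 72.
Since 29 < 42, the ceiling is binding.
At P = 29: Qd = 114 - 29 = 85 and Qs = 2·29 - 12 = 46.
Quantity traded falls to 46. At Q = 46 the demand price is 114 - 46 = 68 and the supply price is (12 + 46)/2 = 29.
Deadweight loss = ½ · (68 - 29) · (72 - 46) = ½ · 39 · 26 = 507.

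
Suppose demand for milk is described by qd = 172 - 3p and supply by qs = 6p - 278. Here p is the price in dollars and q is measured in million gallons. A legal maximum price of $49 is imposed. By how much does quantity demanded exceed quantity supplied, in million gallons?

9

Without the control the market clears where 172 - 3p = 6p - 278, i.e. p* = 50 and q* = 22.
Because the ceiling (49) lies below the market-clearing price, it is binding.
At p = 49: qd = 172 - 3·49 = 25 and qs = 6·49 - 278 = 16.
Shortage = qd - qs = 25 - 16 = 9.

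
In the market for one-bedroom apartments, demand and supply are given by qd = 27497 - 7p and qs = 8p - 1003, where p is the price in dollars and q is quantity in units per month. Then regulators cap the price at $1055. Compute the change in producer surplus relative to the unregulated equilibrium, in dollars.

-9140365

Equilibrium: 27497 - 7p = 8p - 1003, so 28500 = 15p and p* = 1900, q* = 14197.
Since 1055 < 1900, the ceiling is binding.
At p = 1055: qd = 27497 - 7·1055 = 20112 and qs = 8·1055 - 1003 = 7437.
Producer surplus without the control is ½ · (1900 - 125.375) · 14197 = 12597175.5625.
With the ceiling, producers sell 7437 units at 1055, so PS = ½ · (1055 - 125.375) · 7437 = 3456810.5625.
Change in producer surplus = 3456810.5625 - 12597175.5625 = -9140365.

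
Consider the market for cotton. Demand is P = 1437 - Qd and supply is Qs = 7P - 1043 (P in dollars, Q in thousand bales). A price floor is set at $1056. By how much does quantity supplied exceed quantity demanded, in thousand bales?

Rearranging demand gives Qd = 1437 - P. Equilibrium: 1437 - P = 7P - 1043, so 2480 = 8P and P* = 310, Q* = 1127.
The floor of 1056 is above the equilibrium price 310, so it binds.
At P = 1056: Qd = 1437 - 1056 = 381 and Qs = 7·1056 - 1043 = 6349.
Surplus = Qs - Qd = 6349 - 381 = 5968.

5968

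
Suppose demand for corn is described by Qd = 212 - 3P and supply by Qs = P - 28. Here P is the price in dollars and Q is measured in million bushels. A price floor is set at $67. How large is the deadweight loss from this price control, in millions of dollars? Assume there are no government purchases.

294

In a free market, 212 - 3P = P - 28 gives the equilibrium P* = 60, Q* = 32.
Because the floor (67) lies above the market-clearing price, it is binding.
At P = 67: Qd = 212 - 3·67 = 11 and Qs = 67 - 28 = 39.
Quantity traded falls to 11. At Q = 11 the demand price is (212 - 11)/3 = 67 and the supply price is 28 + 11 = 39.
Deadweight loss = ½ · (67 - 39) · (32 - 11) = ½ · 28 · 21 = 294.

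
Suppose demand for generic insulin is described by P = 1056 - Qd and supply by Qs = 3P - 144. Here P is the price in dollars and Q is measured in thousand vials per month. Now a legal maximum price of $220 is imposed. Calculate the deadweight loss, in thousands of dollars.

38400

Rearranging demand gives Qd = 1056 - P. In a free market, 1056 - P = 3P - 144 gives the equilibrium P* = 300, Q* = 756.
The ceiling of 220 is below the equilibrium price 300, so it binds.
At P = 220: Qd = 1056 - 220 = 836 and Qs = 3·220 - 144 = 516.
Quantity traded falls to 516. At Q = 516 the demand price is 1056 - 516 = 540 and the supply price is (144 + 516)/3 = 220.
Deadweight loss = ½ · (540 - 220) · (756 - 516) = ½ · 320 · 240 = 38400.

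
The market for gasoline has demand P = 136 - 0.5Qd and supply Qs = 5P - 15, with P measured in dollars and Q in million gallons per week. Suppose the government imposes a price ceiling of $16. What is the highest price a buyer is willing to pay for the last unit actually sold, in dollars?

Rearranging demand gives Qd = 272 - 2P. Without the control the market clears where 272 - 2P = 5P - 15, i.e. P* = 41 and Q* = 190.
Since 16 < 41, the ceiling is binding.
At P = 16: Qd = 272 - 2·16 = 240 and Qs = 5·16 - 15 = 65.
Only 65 units reach the market. On the demand curve, the marginal buyer's willingness to pay at Q = 65 is (272 - 65)/2 = 103.5.

103.5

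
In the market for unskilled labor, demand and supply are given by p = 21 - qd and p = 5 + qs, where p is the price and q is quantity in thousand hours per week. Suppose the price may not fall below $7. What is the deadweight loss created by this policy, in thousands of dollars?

0

Rearranging demand gives qd = 21 - p; rearranging supply gives qs = p - 5. Setting quantity demanded equal to quantity supplied, 21 - p = p - 5, gives p* = 13 and q* = 8.
Since 7 is below p* = 13, the floor does not bind and the free-market outcome prevails.
Since the control does not bind, no trades are prevented and deadweight loss is zero.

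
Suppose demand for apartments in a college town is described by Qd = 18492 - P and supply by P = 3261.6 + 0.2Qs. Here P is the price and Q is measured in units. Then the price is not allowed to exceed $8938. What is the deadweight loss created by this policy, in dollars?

Rearranging supply gives Qs = 5P - 16308. Setting quantity demanded equal to quantity supplied, 18492 - P = 5P - 16308, gives P* = 5800 and Q* = 12692.
Since 8938 is above P* = 5800, the ceiling does not bind and the free-market outcome prevails.
Since the control does not bind, no trades are prevented and deadweight loss is zero.

0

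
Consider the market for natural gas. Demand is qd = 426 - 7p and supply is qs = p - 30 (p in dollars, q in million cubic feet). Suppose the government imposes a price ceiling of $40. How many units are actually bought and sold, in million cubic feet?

In a free market, 426 - 7p = p - 30 gives the equilibrium p* = 57, q* = 27.
Since 40 < 57, the ceiling is binding.
At p = 40: qd = 426 - 7·40 = 146 and qs = 40 - 30 = 10.
The quantity actually transacted is the short side, supply: 10.

10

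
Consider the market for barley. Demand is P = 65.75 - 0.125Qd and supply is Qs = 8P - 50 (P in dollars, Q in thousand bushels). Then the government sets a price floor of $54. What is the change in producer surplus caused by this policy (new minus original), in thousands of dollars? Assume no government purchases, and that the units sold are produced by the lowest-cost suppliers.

396

Rearranging demand gives Qd = 526 - 8P. Setting quantity demanded equal to quantity supplied, 526 - 8P = 8P - 50, gives P* = 36 and Q* = 238.
The floor of 54 is above the equilibrium price 36, so it binds.
At P = 54: Qd = 526 - 8·54 = 94 and Qs = 8·54 - 50 = 382.
Producer surplus without the control is ½ · (36 - 6.25) · 238 = 3540.25.
With the floor, 94 units are sold at 54. The supply price at Q = 94 is 18, so PS = ½ · [(54 - 6.25) + (54 - 18)] · 94 = 3936.25.
Change in producer surplus = 3936.25 - 3540.25 = 396.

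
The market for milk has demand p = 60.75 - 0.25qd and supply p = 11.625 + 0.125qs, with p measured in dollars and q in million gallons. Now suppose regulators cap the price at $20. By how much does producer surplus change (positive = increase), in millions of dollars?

Rearranging demand gives qd = 243 - 4p; rearranging supply gives qs = 8p - 93. Without the control the market clears where 243 - 4p = 8p - 93, i.e. p* = 28 and q* = 131.
The ceiling of 20 is below the equilibrium price 28, so it binds.
At p = 20: qd = 243 - 4·20 = 163 and qs = 8·20 - 93 = 67.
Producer surplus without the control is ½ · (28 - 11.625) · 131 = 1072.5625.
With the ceiling, producers sell 67 units at 20, so PS = ½ · (20 - 11.625) · 67 = 280.5625.
Change in producer surplus = 280.5625 - 1072.5625 = -792.

-792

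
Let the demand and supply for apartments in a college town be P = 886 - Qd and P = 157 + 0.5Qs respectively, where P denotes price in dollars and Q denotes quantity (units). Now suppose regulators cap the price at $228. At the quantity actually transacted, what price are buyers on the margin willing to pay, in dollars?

Rearranging demand gives Qd = 886 - P; rearranging supply gives Qs = 2P - 314. Equilibrium: 886 - P = 2P - 314, so 1200 = 3P and P* = 400, Q* = 486.
The ceiling of 228 is below the equilibrium price 400, so it binds.
At P = 228: Qd = 886 - 228 = 658 and Qs = 2·228 - 314 = 142.
Only 142 units reach the market. On the demand curve, the marginal buyer's willingness to pay at Q = 142 is (886 - 142) = 744.

744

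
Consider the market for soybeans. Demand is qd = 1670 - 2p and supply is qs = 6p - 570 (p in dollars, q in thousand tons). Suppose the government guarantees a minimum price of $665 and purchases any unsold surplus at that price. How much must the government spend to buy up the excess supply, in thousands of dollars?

2048200

Equilibrium: 1670 - 2p = 6p - 570, so 2240 = 8p and p* = 280, q* = 1110.
The floor of 665 is above the equilibrium price 280, so it binds.
At p = 665: qd = 1670 - 2·665 = 340 and qs = 6·665 - 570 = 3420.
Surplus = qs - qd = 3080.
Government expenditure = surplus × support price = 3080 × 665 = 2048200.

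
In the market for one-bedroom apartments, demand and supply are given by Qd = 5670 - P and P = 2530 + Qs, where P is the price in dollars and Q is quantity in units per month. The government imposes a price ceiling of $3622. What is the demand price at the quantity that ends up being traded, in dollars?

Rearranging supply gives Qs = P - 2530. In a free market, 5670 - P = P - 2530 gives the equilibrium P* = 4100, Q* = 1570.
The ceiling of 3622 is below the equilibrium price 4100, so it binds.
At P = 3622: Qd = 5670 - 3622 = 2048 and Qs = 3622 - 2530 = 1092.
Only 1092 units reach the market. On the demand curve, the marginal buyer's willingness to pay at Q = 1092 is (5670 - 1092) = 4578.

4578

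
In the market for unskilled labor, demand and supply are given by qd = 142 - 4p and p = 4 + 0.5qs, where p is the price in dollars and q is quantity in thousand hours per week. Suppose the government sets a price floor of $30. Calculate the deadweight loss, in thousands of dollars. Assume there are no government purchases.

Rearranging supply gives qs = 2p - 8. In a free market, 142 - 4p = 2p - 8 gives the equilibrium p* = 25, q* = 42.
Since 30 > 25, the floor is binding.
At p = 30: qd = 142 - 4·30 = 22 and qs = 2·30 - 8 = 52.
Quantity traded falls to 22. At q = 22 the demand price is (142 - 22)/4 = 30 and the supply price is (8 + 22)/2 = 15.
Deadweight loss = ½ · (30 - 15) · (42 - 22) = ½ · 15 · 20 = 150.

150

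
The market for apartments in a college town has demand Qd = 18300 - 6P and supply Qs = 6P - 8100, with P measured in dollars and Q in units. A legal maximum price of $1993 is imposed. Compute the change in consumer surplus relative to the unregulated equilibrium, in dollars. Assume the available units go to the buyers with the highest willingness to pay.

670059

Equilibrium: 18300 - 6P = 6P - 8100, so 26400 = 12P and P* = 2200, Q* = 5100.
Because the ceiling (1993) lies below the market-clearing price, it is binding.
At P = 1993: Qd = 18300 - 6·1993 = 6342 and Qs = 6·1993 - 8100 = 3858.
Consumer surplus without the control is ½ · (3050 - 2200) · 5100 = 2167500.
With the ceiling, 3858 units are sold at 1993 (assume they go to the highest-value buyers). The demand price at Q = 3858 is 2407, so CS = ½ · [(3050 - 1993) + (2407 - 1993)] · 3858 = 2837559.
Change in consumer surplus = 2837559 - 2167500 = 670059.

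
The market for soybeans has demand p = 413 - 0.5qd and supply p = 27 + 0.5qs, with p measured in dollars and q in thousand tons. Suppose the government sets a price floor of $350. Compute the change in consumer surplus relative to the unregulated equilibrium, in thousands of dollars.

-33280

Rearranging demand gives qd = 826 - 2p; rearranging supply gives qs = 2p - 54. Without the control the market clears where 826 - 2p = 2p - 54, i.e. p* = 220 and q* = 386.
Since 350 > 220, the floor is binding.
At p = 350: qd = 826 - 2·350 = 126 and qs = 2·350 - 54 = 646.
Consumer surplus without the control is ½ · (413 - 220) · 386 = 37249.
With the floor, consumers buy 126 units at 350, so CS = ½ · (413 - 350) · 126 = 3969.
Change in consumer surplus = 3969 - 37249 = -33280.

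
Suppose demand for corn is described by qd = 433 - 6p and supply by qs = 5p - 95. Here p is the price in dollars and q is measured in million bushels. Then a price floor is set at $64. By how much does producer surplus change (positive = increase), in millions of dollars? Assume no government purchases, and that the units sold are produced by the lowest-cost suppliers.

In a free market, 433 - 6p = 5p - 95 gives the equilibrium p* = 48, q* = 145.
The floor of 64 is above the equilibrium price 48, so it binds.
At p = 64: qd = 433 - 6·64 = 49 and qs = 5·64 - 95 = 225.
Producer surplus without the control is ½ · (48 - 19) · 145 = 2102.5.
With the floor, 49 units are sold at 64. The supply price at q = 49 is 28.8, so PS = ½ · [(64 - 19) + (64 - 28.8)] · 49 = 1964.9.
Change in producer surplus = 1964.9 - 2102.5 = -137.6.

-137.6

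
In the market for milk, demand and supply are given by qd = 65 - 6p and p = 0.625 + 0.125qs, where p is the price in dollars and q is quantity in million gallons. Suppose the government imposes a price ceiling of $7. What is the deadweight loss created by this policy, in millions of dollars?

Rearranging supply gives qs = 8p - 5. In a free market, 65 - 6p = 8p - 5 gives the equilibrium p* = 5, q* = 35.
Since 7 is above p* = 5, the ceiling does not bind and the free-market outcome prevails.
Since the control does not bind, no trades are prevented and deadweight loss is zero.

0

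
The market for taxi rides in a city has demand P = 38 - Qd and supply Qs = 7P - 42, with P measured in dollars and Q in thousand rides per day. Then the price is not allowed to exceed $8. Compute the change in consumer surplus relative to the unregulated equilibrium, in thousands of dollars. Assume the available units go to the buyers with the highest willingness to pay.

Rearranging demand gives Qd = 38 - P. In a free market, 38 - P = 7P - 42 gives the equilibrium P* = 10, Q* = 28.
Because the ceiling (8) lies below the market-clearing price, it is binding.
At P = 8: Qd = 38 - 8 = 30 and Qs = 7·8 - 42 = 14.
Consumer surplus without the control is ½ · (38 - 10) · 28 = 392.
With the ceiling, 14 units are sold at 8 (assume they go to the highest-value buyers). The demand price at Q = 14 is 24, so CS = ½ · [(38 - 8) + (24 - 8)] · 14 = 322.
Change in consumer surplus = 322 - 392 = -70.

-70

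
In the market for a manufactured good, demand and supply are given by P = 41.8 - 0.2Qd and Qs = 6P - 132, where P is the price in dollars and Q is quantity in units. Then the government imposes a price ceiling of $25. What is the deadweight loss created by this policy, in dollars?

237.6

Rearranging demand gives Qd = 209 - 5P. Setting quantity demanded equal to quantity supplied, 209 - 5P = 6P - 132, gives P* = 31 and Q* = 54.
Since 25 < 31, the ceiling is binding.
At P = 25: Qd = 209 - 5·25 = 84 and Qs = 6·25 - 132 = 18.
Quantity traded falls to 18. At Q = 18 the demand price is (209 - 18)/5 = 38.2 and the supply price is (132 + 18)/6 = 25.
Deadweight loss = ½ · (38.2 - 25) · (54 - 18) = ½ · 13.2 · 36 = 237.6.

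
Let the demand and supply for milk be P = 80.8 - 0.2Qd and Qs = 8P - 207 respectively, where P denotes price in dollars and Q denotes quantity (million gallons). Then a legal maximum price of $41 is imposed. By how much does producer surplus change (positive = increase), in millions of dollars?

Rearranging demand gives Qd = 404 - 5P. Equilibrium: 404 - 5P = 8P - 207, so 611 = 13P and P* = 47, Q* = 169.
Because the ceiling (41) lies below the market-clearing price, it is binding.
At P = 41: Qd = 404 - 5·41 = 199 and Qs = 8·41 - 207 = 121.
Producer surplus without the control is ½ · (47 - 25.875) · 169 = 1785.0625.
With the ceiling, producers sell 121 units at 41, so PS = ½ · (41 - 25.875) · 121 = 915.0625.
Change in producer surplus = 915.0625 - 1785.0625 = -870.

-870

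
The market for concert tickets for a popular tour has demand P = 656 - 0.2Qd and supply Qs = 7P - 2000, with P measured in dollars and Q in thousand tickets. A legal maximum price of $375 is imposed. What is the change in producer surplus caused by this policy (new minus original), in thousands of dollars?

-55412.5

Rearranging demand gives Qd = 3280 - 5P. In a free market, 3280 - 5P = 7P - 2000 gives the equilibrium P* = 440, Q* = 1080.
Because the ceiling (375) lies below the market-clearing price, it is binding.
At P = 375: Qd = 3280 - 5·375 = 1405 and Qs = 7·375 - 2000 = 625.
Producer surplus without the control is ½ · (440 - 2000/7) · 1080 = 583200/7.
With the ceiling, producers sell 625 units at 375, so PS = ½ · (375 - 2000/7) · 625 = 390625/14.
Change in producer surplus = 390625/14 - 583200/7 = -55412.5.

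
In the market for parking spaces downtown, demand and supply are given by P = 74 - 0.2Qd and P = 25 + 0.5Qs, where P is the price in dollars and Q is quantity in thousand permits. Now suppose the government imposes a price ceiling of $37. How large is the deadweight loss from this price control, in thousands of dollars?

Rearranging demand gives Qd = 370 - 5P; rearranging supply gives Qs = 2P - 50. In a free market, 370 - 5P = 2P - 50 gives the equilibrium P* = 60, Q* = 70.
Since 37 < 60, the ceiling is binding.
At P = 37: Qd = 370 - 5·37 = 185 and Qs = 2·37 - 50 = 24.
Quantity traded falls to 24. At Q = 24 the demand price is (370 - 24)/5 = 69.2 and the supply price is (50 + 24)/2 = 37.
Deadweight loss = ½ · (69.2 - 37) · (70 - 24) = ½ · 32.2 · 46 = 740.6.

740.6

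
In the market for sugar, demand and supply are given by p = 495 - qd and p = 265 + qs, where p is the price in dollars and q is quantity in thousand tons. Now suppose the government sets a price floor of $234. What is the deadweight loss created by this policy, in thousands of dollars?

0

Rearranging demand gives qd = 495 - p; rearranging supply gives qs = p - 265. Equilibrium: 495 - p = p - 265, so 760 = 2p and p* = 380, q* = 115.
Since 234 is below p* = 380, the floor does not bind and the free-market outcome prevails.
Since the control does not bind, no trades are prevented and deadweight loss is zero.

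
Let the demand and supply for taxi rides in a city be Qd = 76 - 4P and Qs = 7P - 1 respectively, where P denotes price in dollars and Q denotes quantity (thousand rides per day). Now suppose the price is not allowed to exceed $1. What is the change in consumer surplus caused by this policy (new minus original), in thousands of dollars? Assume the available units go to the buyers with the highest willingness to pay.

-184.5

Setting quantity demanded equal to quantity supplied, 76 - 4P = 7P - 1, gives P* = 7 and Q* = 48.
Because the ceiling (1) lies below the market-clearing price, it is binding.
At P = 1: Qd = 76 - 4·1 = 72 and Qs = 7·1 - 1 = 6.
Consumer surplus without the control is ½ · (19 - 7) · 48 = 288.
With the ceiling, 6 units are sold at 1 (assume they go to the highest-value buyers). The demand price at Q = 6 is 17.5, so CS = ½ · [(19 - 1) + (17.5 - 1)] · 6 = 103.5.
Change in consumer surplus = 103.5 - 288 = -184.5.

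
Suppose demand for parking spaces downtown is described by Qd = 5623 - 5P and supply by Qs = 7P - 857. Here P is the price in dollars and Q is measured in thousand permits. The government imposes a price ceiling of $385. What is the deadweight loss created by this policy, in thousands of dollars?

Equilibrium: 5623 - 5P = 7P - 857, so 6480 = 12P and P* = 540, Q* = 2923.
Because the ceiling (385) lies below the market-clearing price, it is binding.
At P = 385: Qd = 5623 - 5·385 = 3698 and Qs = 7·385 - 857 = 1838.
Quantity traded falls to 1838. At Q = 1838 the demand price is (5623 - 1838)/5 = 757 and the supply price is (857 + 1838)/7 = 385.
Deadweight loss = ½ · (757 - 385) · (2923 - 1838) = ½ · 372 · 1085 = 201810.

201810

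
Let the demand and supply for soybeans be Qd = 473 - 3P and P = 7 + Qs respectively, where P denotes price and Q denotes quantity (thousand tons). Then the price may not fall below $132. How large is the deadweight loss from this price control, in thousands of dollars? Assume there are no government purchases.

Rearranging supply gives Qs = P - 7. Setting quantity demanded equal to quantity supplied, 473 - 3P = P - 7, gives P* = 120 and Q* = 113.
Since 132 > 120, the floor is binding.
At P = 132: Qd = 473 - 3·132 = 77 and Qs = 132 - 7 = 125.
Quantity traded falls to 77. At Q = 77 the demand price is (473 - 77)/3 = 132 and the supply price is 7 + 77 = 84.
Deadweight loss = ½ · (132 - 84) · (113 - 77) = ½ · 48 · 36 = 864.

864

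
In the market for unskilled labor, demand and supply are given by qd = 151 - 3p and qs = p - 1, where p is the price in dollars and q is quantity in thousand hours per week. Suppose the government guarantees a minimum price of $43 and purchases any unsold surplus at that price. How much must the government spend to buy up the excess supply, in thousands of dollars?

In a free market, 151 - 3p = p - 1 gives the equilibrium p* = 38, q* = 37.
Since 43 > 38, the floor is binding.
At p = 43: qd = 151 - 3·43 = 22 and qs = 43 - 1 = 42.
Surplus = qs - qd = 20.
Government expenditure = surplus × support price = 20 × 43 = 860.

860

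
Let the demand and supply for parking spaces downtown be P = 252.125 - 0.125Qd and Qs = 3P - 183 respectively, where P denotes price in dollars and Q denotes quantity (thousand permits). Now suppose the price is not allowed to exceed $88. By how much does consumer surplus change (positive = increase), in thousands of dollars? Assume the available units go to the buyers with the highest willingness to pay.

2016

Rearranging demand gives Qd = 2017 - 8P. Setting quantity demanded equal to quantity supplied, 2017 - 8P = 3P - 183, gives P* = 200 and Q* = 417.
Because the ceiling (88) lies below the market-clearing price, it is binding.
At P = 88: Qd = 2017 - 8·88 = 1313 and Qs = 3·88 - 183 = 81.
Consumer surplus without the control is ½ · (252.125 - 200) · 417 = 10868.0625.
With the ceiling, 81 units are sold at 88 (assume they go to the highest-value buyers). The demand price at Q = 81 is 242, so CS = ½ · [(252.125 - 88) + (242 - 88)] · 81 = 12884.0625.
Change in consumer surplus = 12884.0625 - 10868.0625 = 2016.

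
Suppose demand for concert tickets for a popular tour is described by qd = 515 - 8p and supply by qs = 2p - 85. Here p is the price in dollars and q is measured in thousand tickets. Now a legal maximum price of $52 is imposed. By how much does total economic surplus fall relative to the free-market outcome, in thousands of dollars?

80

Equilibrium: 515 - 8p = 2p - 85, so 600 = 10p and p* = 60, q* = 35.
Since 52 < 60, the ceiling is binding.
At p = 52: qd = 515 - 8·52 = 99 and qs = 2·52 - 85 = 19.
Quantity traded falls to 19. At q = 19 the demand price is (515 - 19)/8 = 62 and the supply price is (85 + 19)/2 = 52.
Deadweight loss = ½ · (62 - 52) · (35 - 19) = ½ · 10 · 16 = 80.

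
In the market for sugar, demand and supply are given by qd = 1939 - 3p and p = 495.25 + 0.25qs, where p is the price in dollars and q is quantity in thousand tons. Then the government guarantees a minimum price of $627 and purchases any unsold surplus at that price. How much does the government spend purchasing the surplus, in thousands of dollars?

Rearranging supply gives qs = 4p - 1981. Setting quantity demanded equal to quantity supplied, 1939 - 3p = 4p - 1981, gives p* = 560 and q* = 259.
Since 627 > 560, the floor is binding.
At p = 627: qd = 1939 - 3·627 = 58 and qs = 4·627 - 1981 = 527.
Surplus = qs - qd = 469.
Government expenditure = surplus × support price = 469 × 627 = 294063.

294063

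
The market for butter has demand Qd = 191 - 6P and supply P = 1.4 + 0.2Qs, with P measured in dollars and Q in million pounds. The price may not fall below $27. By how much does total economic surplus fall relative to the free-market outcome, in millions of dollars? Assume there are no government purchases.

Rearranging supply gives Qs = 5P - 7. Setting quantity demanded equal to quantity supplied, 191 - 6P = 5P - 7, gives P* = 18 and Q* = 83.
Since 27 > 18, the floor is binding.
At P = 27: Qd = 191 - 6·27 = 29 and Qs = 5·27 - 7 = 128.
Quantity traded falls to 29. At Q = 29 the demand price is (191 - 29)/6 = 27 and the supply price is (7 + 29)/5 = 7.2.
Deadweight loss = ½ · (27 - 7.2) · (83 - 29) = ½ · 19.8 · 54 = 534.6.

534.6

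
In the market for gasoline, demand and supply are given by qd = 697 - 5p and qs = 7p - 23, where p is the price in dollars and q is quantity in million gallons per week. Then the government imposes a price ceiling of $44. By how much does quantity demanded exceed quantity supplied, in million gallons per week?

Setting quantity demanded equal to quantity supplied, 697 - 5p = 7p - 23, gives p* = 60 and q* = 397.
Because the ceiling (44) lies below the market-clearing price, it is binding.
At p = 44: qd = 697 - 5·44 = 477 and qs = 7·44 - 23 = 285.
Shortage = qd - qs = 477 - 285 = 192.

192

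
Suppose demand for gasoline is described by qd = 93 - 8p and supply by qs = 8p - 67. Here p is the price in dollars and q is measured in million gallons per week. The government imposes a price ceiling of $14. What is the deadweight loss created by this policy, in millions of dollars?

Setting quantity demanded equal to quantity supplied, 93 - 8p = 8p - 67, gives p* = 10 and q* = 13.
The ceiling of 14 is above the equilibrium price 10, so it is not binding; the market clears at p* = 10, q* = 13.
Since the control does not bind, no trades are prevented and deadweight loss is zero.

0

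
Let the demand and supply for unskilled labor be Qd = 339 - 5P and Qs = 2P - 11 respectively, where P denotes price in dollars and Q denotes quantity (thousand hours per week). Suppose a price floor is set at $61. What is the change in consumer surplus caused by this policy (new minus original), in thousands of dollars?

In a free market, 339 - 5P = 2P - 11 gives the equilibrium P* = 50, Q* = 89.
Because the floor (61) lies above the market-clearing price, it is binding.
At P = 61: Qd = 339 - 5·61 = 34 and Qs = 2·61 - 11 = 111.
Consumer surplus without the control is ½ · (67.8 - 50) · 89 = 792.1.
With the floor, consumers buy 34 units at 61, so CS = ½ · (67.8 - 61) · 34 = 115.6.
Change in consumer surplus = 115.6 - 792.1 = -676.5.

-676.5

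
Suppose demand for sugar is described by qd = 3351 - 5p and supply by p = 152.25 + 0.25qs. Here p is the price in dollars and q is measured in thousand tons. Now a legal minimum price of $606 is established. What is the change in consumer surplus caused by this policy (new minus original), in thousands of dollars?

Rearranging supply gives qs = 4p - 609. In a free market, 3351 - 5p = 4p - 609 gives the equilibrium p* = 440, q* = 1151.
Since 606 > 440, the floor is binding.
At p = 606: qd = 3351 - 5·606 = 321 and qs = 4·606 - 609 = 1815.
Consumer surplus without the control is ½ · (670.2 - 440) · 1151 = 132480.1.
With the floor, consumers buy 321 units at 606, so CS = ½ · (670.2 - 606) · 321 = 10304.1.
Change in consumer surplus = 10304.1 - 132480.1 = -122176.

-122176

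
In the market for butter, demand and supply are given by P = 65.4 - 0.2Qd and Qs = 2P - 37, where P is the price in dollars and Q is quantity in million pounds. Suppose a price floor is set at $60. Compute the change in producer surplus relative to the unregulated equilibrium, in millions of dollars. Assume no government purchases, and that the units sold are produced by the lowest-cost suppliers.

Rearranging demand gives Qd = 327 - 5P. Equilibrium: 327 - 5P = 2P - 37, so 364 = 7P and P* = 52, Q* = 67.
Since 60 > 52, the floor is binding.
At P = 60: Qd = 327 - 5·60 = 27 and Qs = 2·60 - 37 = 83.
Producer surplus without the control is ½ · (52 - 18.5) · 67 = 1122.25.
With the floor, 27 units are sold at 60. The supply price at Q = 27 is 32, so PS = ½ · [(60 - 18.5) + (60 - 32)] · 27 = 938.25.
Change in producer surplus = 938.25 - 1122.25 = -184.

-184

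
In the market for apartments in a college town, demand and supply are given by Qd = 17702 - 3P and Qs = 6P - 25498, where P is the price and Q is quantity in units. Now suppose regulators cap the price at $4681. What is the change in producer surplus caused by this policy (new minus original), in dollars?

Without the control the market clears where 17702 - 3P = 6P - 25498, i.e. P* = 4800 and Q* = 3302.
Because the ceiling (4681) lies below the market-clearing price, it is binding.
At P = 4681: Qd = 17702 - 3·4681 = 3659 and Qs = 6·4681 - 25498 = 2588.
Producer surplus without the control is ½ · (4800 - 12749/3) · 3302 = 2725801/3.
With the ceiling, producers sell 2588 units at 4681, so PS = ½ · (4681 - 12749/3) · 2588 = 1674436/3.
Change in producer surplus = 1674436/3 - 2725801/3 = -350455.

-350455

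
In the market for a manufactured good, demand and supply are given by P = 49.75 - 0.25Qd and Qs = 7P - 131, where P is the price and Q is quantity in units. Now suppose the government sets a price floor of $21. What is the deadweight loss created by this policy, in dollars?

Rearranging demand gives Qd = 199 - 4P. Without the control the market clears where 199 - 4P = 7P - 131, i.e. P* = 30 and Q* = 79.
Since 21 is below P* = 30, the floor does not bind and the free-market outcome prevails.
Since the control does not bind, no trades are prevented and deadweight loss is zero.

0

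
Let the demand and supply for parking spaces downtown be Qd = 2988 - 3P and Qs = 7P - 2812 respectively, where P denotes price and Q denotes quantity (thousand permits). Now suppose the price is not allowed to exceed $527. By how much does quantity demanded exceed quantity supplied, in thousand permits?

530

In a free market, 2988 - 3P = 7P - 2812 gives the equilibrium P* = 580, Q* = 1248.
Since 527 < 580, the ceiling is binding.
At P = 527: Qd = 2988 - 3·527 = 1407 and Qs = 7·527 - 2812 = 877.
Shortage = Qd - Qs = 1407 - 877 = 530.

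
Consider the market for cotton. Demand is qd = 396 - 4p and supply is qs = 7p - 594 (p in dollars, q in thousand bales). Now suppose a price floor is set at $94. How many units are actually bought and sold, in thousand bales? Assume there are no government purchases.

In a free market, 396 - 4p = 7p - 594 gives the equilibrium p* = 90, q* = 36.
Since 94 > 90, the floor is binding.
At p = 94: qd = 396 - 4·94 = 20 and qs = 7·94 - 594 = 64.
The quantity actually transacted is the short side, demand: 20.

20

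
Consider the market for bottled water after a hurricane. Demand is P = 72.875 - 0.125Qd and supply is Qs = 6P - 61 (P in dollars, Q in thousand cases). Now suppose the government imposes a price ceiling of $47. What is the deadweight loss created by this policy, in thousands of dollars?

0

Rearranging demand gives Qd = 583 - 8P. Without the control the market clears where 583 - 8P = 6P - 61, i.e. P* = 46 and Q* = 215.
The ceiling of 47 is above the equilibrium price 46, so it is not binding; the market clears at P* = 46, Q* = 215.
Since the control does not bind, no trades are prevented and deadweight loss is zero.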